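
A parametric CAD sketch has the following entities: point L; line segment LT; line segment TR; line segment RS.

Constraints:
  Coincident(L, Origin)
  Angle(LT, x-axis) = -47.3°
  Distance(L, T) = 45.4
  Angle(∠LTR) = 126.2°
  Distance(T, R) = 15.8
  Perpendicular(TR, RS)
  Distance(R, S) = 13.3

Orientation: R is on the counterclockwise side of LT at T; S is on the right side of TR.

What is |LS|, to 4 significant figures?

65.65

L is at the origin; LT runs at -47.3° with length 45.4, so T = 45.4·(cos -47.3°, sin -47.3°) = (30.79, -33.37). ∠LTR = 126.2°, so TR runs at -47.3° + (180° − 126.2°) = 6.500° from the x-axis; with |TR| = 15.8, R = T + 15.8·(cos 6.500°, sin 6.500°) = (46.49, -31.58). TR is perpendicular to RS; with |RS| = 13.3 on the right of TR, S = R + 13.3·(0.1132, -0.9936) = (47.99, -44.79). Then |LS| = |S − L| = 65.65.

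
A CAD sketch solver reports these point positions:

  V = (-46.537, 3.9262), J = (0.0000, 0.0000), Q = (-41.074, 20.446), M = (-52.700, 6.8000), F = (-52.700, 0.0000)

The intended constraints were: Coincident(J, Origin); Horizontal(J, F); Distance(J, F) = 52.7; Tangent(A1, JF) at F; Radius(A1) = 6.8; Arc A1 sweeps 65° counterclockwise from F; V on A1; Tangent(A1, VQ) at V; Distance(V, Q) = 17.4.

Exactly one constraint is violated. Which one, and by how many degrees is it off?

Tangent(A1, VQ) at V — off by 6.70°.

J = (0.00, 0.00) ✓; J.y = 0.00, F.y = 0.00 ✓; |JF| = 52.70 ✓; ∠(MF, FJ) = 90.00° ✓; |MF| = 6.800 ✓; bearing(M→V) − bearing(M→F) = 65.00° ✓; |MV| = 6.800 ✓; ∠(MV, VQ) = 83.30° ✗; |VQ| = 17.40 ✓.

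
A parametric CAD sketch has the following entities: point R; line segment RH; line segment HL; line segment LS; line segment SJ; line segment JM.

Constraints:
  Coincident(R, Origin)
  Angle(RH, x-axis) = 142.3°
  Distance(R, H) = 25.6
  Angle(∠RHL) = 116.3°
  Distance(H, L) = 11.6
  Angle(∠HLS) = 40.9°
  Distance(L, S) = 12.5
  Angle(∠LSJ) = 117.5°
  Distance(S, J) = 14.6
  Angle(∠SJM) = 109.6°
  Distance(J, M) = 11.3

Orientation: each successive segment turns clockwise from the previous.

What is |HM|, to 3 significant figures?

13.9

R is at the origin; RH runs at 142.3° with length 25.6, so H = (-20.3, 15.7). ∠RHL = 116.3° gives HL at 78.6° from the x-axis; with |HL| = 11.6, L = (-18.0, 27.0). ∠HLS = 40.9° gives LS at -60.5° from the x-axis; with |LS| = 12.5, S = (-11.8, 16.1). ∠LSJ = 117.5° gives SJ at -123° from the x-axis; with |SJ| = 14.6, J = (-19.8, 3.90). ∠SJM = 109.6° gives JM at 167° from the x-axis; with |JM| = 11.3, M = (-30.8, 6.52). Then |HM| = |M − H| = 13.9.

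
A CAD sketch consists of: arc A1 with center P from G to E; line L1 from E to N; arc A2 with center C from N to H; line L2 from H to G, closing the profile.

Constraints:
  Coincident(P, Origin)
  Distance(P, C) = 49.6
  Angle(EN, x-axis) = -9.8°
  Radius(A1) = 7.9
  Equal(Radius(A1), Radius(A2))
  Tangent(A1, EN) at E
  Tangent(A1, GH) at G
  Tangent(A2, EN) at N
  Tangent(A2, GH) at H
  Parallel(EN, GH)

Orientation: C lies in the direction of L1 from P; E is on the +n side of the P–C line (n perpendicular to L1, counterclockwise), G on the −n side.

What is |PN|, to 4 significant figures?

50.23

The slot axis is L1's direction at -9.8°, so u = (cos -9.8°, sin -9.8°) = (0.9854, -0.1702) and n = (−sin -9.8°, cos -9.8°) = (0.1702, 0.9854). P is at the origin and C lies 49.6 along u from P, so C = 49.6·u = (48.88, -8.442). Tangency of A1 to both parallel lines with radius 7.9 puts E and G at P ± 7.9·n: E = (1.345, 7.785), G = (-1.345, -7.785). Equal radii place N and H the same way about C: N = C + 7.9·n = (50.22, -0.6577), H = C − 7.9·n = (47.53, -16.23). Then |PN| = |N − P| = 50.23.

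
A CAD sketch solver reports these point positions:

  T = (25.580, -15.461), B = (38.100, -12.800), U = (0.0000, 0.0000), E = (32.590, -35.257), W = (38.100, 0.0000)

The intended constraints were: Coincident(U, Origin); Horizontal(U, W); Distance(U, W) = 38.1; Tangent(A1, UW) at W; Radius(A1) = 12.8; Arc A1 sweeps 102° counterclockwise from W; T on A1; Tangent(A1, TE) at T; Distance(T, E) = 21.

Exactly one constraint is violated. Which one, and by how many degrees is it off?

Tangent(A1, TE) at T — off by 7.50°.

U = (0.00, 0.00) ✓; U.y = 0.00, W.y = 0.00 ✓; |UW| = 38.10 ✓; ∠(BW, WU) = 90.00° ✓; |BW| = 12.80 ✓; bearing(B→T) − bearing(B→W) = 102.0° ✓; |BT| = 12.80 ✓; ∠(BT, TE) = 82.50° ✗; |TE| = 21.00 ✓.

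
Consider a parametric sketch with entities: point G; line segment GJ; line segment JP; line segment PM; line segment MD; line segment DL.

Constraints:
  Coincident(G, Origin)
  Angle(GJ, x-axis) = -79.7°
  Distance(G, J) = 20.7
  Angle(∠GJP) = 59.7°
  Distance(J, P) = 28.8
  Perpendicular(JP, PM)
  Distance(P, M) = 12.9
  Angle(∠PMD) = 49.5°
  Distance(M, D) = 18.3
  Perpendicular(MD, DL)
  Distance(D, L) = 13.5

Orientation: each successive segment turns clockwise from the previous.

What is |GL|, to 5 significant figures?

30.168

G is at the origin; GJ runs at -79.7° with length 20.7, so J = (3.7012, -20.366). ∠GJP = 59.7° gives JP at 160.00° from the x-axis; with |JP| = 28.8, P = (-23.362, -10.516). The perpendicularity gives PM at right angles to JP, so PM runs at 70.000°; with |PM| = 12.9, M = (-18.950, 1.6058). ∠PMD = 49.5° gives MD at -60.500° from the x-axis; with |MD| = 18.3, D = (-9.9385, -14.322). The perpendicularity gives DL at right angles to MD, so DL runs at -150.50°; with |DL| = 13.5, L = (-21.688, -20.969). Then |GL| = |L − G| = 30.168.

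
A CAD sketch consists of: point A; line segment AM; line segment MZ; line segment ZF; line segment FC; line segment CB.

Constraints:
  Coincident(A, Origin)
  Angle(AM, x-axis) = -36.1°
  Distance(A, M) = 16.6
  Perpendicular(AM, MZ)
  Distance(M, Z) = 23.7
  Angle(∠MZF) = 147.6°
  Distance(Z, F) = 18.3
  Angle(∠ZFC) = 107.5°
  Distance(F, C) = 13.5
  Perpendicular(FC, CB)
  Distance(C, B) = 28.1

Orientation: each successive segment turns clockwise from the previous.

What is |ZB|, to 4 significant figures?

21.78

A is at the origin; AM runs at -36.1° with length 16.6, so M = (13.41, -9.781). The perpendicularity gives MZ at right angles to AM, so MZ runs at -126.1°; with |MZ| = 23.7, Z = (-0.5513, -28.93). ∠MZF = 147.6° gives ZF at -158.5° from the x-axis; with |ZF| = 18.3, F = (-17.58, -35.64). ∠ZFC = 107.5° gives FC at 129.0° from the x-axis; with |FC| = 13.5, C = (-26.07, -25.15). FC is perpendicular to CB, so CB runs at 39.00°; with |CB| = 28.1, B = (-4.236, -7.462). Then |ZB| = |B − Z| = 21.78.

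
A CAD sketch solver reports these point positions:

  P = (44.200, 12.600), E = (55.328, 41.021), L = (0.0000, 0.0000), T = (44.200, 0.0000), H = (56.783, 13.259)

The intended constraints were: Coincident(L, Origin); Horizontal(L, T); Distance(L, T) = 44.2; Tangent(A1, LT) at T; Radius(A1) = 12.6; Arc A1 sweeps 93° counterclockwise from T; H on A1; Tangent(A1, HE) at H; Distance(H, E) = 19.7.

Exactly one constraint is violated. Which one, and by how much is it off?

Distance(H, E) = 19.7 — off by 8.10.

L = (0.00, 0.00) ✓; L.y = 0.00, T.y = 0.00 ✓; |LT| = 44.20 ✓; ∠(PT, TL) = 90.00° ✓; |PT| = 12.60 ✓; bearing(P→H) − bearing(P→T) = 93.00° ✓; |PH| = 12.60 ✓; ∠(PH, HE) = 90.00° ✓; |HE| = 27.80 ✗.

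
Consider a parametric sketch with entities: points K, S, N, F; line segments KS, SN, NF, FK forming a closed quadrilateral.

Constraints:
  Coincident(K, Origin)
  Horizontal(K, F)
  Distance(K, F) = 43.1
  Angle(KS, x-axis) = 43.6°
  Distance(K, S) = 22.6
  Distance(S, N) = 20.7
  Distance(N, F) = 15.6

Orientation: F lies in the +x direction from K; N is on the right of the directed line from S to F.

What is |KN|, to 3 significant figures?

27.7

K is at the origin; K and F share the same y with |KF| = 43.1 and F in +x, so F = (43.1, 0). KS runs at 43.6° with |KS| = 22.6, so S = (16.4, 15.6). N is determined by |SN| = 20.7 and |NF| = 15.6 together: it lies at the intersection of circle(S, 20.7) and circle(F, 15.6). With |SF| = 30.9, the foot of the radical line on SF is 18.5 from S and the perpendicular offset is √(20.7² − 18.5²) = 9.36. Taking the right-of-SF solution: N = (27.6, -1.80).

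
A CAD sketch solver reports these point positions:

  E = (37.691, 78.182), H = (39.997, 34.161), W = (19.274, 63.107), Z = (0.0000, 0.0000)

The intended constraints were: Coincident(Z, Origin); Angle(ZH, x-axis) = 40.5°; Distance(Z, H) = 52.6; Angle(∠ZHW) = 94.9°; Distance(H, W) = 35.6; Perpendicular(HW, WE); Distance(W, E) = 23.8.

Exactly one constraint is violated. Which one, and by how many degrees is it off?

Perpendicular(HW, WE) — off by 3.70°.

Z = (0.00, 0.00) ✓; ZH at 40.50° ✓; |ZH| = 52.60 ✓; ∠ZHW = 94.90° ✓; |HW| = 35.60 ✓; ∠(HW, WE) = 86.30° ✗; |WE| = 23.80 ✓.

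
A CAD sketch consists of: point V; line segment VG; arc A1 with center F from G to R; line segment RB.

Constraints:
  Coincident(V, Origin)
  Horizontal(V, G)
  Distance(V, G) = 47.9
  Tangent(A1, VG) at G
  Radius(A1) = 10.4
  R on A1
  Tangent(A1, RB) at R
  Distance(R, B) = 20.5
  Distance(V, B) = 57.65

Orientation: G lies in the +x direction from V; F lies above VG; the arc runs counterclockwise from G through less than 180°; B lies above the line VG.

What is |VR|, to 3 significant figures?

59.0

V is at the origin; V and G share the same y with |VG| = 47.9 and G on the +x side, so G = (47.9, 0.00). A1 meets VG tangentially, so FG is at right angles to VG, so F = G + (0, 10.4) = (47.9, 10.4). Since FR ⟂ RB (tangency), |FB| = √(10.4² + 20.5²) = 23.0 regardless of where R sits on A1. So B lies on both circle(V, 57.65) and circle(F, 23.0); the above-VG intersection is B = (47.0, 33.4). R is the foot of the tangent from B: R = (57.0, 15.5).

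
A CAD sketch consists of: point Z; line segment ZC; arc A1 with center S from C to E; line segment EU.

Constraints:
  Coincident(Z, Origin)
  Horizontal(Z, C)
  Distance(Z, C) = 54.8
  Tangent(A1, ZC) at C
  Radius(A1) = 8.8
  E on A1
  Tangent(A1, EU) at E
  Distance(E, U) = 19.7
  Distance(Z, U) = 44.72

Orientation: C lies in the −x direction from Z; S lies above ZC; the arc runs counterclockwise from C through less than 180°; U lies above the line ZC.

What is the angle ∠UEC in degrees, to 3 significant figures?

148°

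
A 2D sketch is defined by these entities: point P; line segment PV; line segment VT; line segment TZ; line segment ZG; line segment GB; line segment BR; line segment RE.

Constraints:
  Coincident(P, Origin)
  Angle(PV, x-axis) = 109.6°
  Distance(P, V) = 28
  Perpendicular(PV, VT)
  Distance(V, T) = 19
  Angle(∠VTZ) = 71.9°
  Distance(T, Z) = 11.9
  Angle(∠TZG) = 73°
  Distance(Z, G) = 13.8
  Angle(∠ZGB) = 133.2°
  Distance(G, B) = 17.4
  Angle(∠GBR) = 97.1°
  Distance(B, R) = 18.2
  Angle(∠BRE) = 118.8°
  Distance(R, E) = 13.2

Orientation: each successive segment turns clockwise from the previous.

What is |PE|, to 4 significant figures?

46.68

P is at the origin; PV runs at 109.6° with length 28.0, so V = (-9.393, 26.38). PV is perpendicular to VT, so VT runs at 19.60°; with |VT| = 19.0, T = (8.506, 32.75). ∠VTZ = 71.9° gives TZ at -88.50° from the x-axis; with |TZ| = 11.9, Z = (8.818, 20.86). ∠TZG = 73.0° gives ZG at 164.5° from the x-axis; with |ZG| = 13.8, G = (-4.480, 24.54). ∠ZGB = 133.2° gives GB at 117.7° from the x-axis; with |GB| = 17.4, B = (-12.57, 39.95). ∠GBR = 97.1° gives BR at 34.80° from the x-axis; with |BR| = 18.2, R = (2.377, 50.34). ∠BRE = 118.8° gives RE at -26.40° from the x-axis; with |RE| = 13.2, E = (14.20, 44.47). Then |PE| = |E − P| = 46.68.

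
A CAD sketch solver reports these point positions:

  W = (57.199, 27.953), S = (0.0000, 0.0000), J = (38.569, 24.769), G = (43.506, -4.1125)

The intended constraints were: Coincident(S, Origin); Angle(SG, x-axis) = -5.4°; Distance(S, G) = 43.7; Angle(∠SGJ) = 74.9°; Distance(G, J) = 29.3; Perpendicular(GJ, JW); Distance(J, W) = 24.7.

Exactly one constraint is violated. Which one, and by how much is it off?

Distance(J, W) = 24.7 — off by 5.80.

S = (0.00, 0.00) ✓; SG at -5.400° ✓; |SG| = 43.70 ✓; ∠SGJ = 74.90° ✓; |GJ| = 29.30 ✓; ∠(GJ, JW) = 90.00° ✓; |JW| = 18.90 ✗.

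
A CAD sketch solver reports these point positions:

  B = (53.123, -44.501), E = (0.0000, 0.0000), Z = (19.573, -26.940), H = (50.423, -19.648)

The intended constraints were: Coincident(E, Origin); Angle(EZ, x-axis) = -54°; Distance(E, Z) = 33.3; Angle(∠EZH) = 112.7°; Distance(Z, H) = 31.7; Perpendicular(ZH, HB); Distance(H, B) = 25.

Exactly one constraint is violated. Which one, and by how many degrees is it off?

Perpendicular(ZH, HB) — off by 7.10°.

E = (0.00, 0.00) ✓; EZ at -54.00° ✓; |EZ| = 33.30 ✓; ∠EZH = 112.7° ✓; |ZH| = 31.70 ✓; ∠(ZH, HB) = 97.10° ✗; |HB| = 25.00 ✓.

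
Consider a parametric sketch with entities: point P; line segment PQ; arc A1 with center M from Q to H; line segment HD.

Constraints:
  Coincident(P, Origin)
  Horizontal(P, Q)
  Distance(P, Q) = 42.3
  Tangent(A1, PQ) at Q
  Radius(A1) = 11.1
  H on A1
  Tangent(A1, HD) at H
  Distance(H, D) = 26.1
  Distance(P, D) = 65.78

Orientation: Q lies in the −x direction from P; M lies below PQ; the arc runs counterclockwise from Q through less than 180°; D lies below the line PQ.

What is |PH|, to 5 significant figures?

54.424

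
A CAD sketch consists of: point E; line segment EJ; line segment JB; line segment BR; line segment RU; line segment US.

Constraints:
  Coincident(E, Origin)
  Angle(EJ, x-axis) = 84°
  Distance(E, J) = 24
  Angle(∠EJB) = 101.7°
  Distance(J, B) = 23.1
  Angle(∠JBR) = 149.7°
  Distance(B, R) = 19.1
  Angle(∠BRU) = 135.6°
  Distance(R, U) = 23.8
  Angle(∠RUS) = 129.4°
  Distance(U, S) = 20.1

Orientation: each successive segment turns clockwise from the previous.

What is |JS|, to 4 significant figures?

59.78

E is at the origin; EJ runs at 84.0° with length 24.0, so J = (2.509, 23.87). ∠EJB = 101.7° gives JB at 5.700° from the x-axis; with |JB| = 23.1, B = (25.49, 26.16). ∠JBR = 149.7° gives BR at -24.60° from the x-axis; with |BR| = 19.1, R = (42.86, 18.21). ∠BRU = 135.6° gives RU at -69.00° from the x-axis; with |RU| = 23.8, U = (51.39, -4.007). ∠RUS = 129.4° gives US at -119.6° from the x-axis; with |US| = 20.1, S = (41.46, -21.48). Then |JS| = |S − J| = 59.78.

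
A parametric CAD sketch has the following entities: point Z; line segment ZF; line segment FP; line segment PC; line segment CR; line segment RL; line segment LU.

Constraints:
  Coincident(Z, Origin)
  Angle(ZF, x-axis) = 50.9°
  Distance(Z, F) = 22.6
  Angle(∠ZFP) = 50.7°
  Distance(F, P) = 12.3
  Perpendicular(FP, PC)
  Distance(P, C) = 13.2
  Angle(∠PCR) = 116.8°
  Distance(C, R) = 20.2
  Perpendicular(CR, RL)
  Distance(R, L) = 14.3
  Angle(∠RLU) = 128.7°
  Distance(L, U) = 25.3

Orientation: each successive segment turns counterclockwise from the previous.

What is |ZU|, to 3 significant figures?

34.9

Z is at the origin; ZF runs at 50.9° with length 22.6, so F = (14.3, 17.5). ∠ZFP = 50.7° gives FP at -180° from the x-axis; with |FP| = 12.3, P = (1.95, 17.5). The perpendicularity gives PC at right angles to FP, so PC runs at -89.8°; with |PC| = 13.2, C = (2.00, 4.30). ∠PCR = 116.8° gives CR at -26.6° from the x-axis; with |CR| = 20.2, R = (20.1, -4.75). The perpendicularity gives RL at right angles to CR, so RL runs at 63.4°; with |RL| = 14.3, L = (26.5, 8.04). ∠RLU = 128.7° gives LU at 115° from the x-axis; with |LU| = 25.3, U = (15.9, 31.0). Then |ZU| = |U − Z| = 34.9.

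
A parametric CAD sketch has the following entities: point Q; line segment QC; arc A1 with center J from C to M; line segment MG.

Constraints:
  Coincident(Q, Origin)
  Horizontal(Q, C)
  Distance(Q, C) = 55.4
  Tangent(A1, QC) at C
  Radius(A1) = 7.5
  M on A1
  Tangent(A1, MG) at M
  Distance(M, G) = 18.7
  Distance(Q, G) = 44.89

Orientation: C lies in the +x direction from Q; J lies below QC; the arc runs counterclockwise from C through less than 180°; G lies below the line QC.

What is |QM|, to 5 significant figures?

48.948

Q is at the origin; QC is horizontal with |QC| = 55.4 and C on the +x side, so C = (55.400, 0.0000). A1 meets QC tangentially, so JC is at right angles to QC, so J = C + (0, -7.5) = (55.400, -7.5000). Since JM ⟂ MG (tangency), |JG| = √(7.5² + 18.7²) = 20.148 regardless of where M sits on A1. So G lies on both circle(Q, 44.89) and circle(J, 20.148); the below-QC intersection is G = (39.963, -20.447). M is the foot of the tangent from G: M = (48.788, -3.9606).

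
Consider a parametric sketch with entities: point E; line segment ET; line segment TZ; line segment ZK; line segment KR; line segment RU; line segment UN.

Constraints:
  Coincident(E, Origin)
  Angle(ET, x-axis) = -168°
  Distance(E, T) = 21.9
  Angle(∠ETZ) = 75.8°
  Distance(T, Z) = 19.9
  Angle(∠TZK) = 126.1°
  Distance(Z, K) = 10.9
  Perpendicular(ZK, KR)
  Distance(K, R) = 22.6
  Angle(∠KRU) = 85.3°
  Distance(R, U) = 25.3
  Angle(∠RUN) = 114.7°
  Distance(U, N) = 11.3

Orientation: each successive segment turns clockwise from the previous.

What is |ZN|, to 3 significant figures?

20.7

E is at the origin; ET runs at -168.0° with length 21.9, so T = (-21.4, -4.55). ∠ETZ = 75.8° gives TZ at 87.8° from the x-axis; with |TZ| = 19.9, Z = (-20.7, 15.3). ∠TZK = 126.1° gives ZK at 33.9° from the x-axis; with |ZK| = 10.9, K = (-11.6, 21.4). ZK is perpendicular to KR, so KR runs at -56.1°; with |KR| = 22.6, R = (0.995, 2.65). ∠KRU = 85.3° gives RU at -151° from the x-axis; with |RU| = 25.3, U = (-21.1, -9.69). ∠RUN = 114.7° gives UN at 144° from the x-axis; with |UN| = 11.3, N = (-30.2, -3.03). Then |ZN| = |N − Z| = 20.7.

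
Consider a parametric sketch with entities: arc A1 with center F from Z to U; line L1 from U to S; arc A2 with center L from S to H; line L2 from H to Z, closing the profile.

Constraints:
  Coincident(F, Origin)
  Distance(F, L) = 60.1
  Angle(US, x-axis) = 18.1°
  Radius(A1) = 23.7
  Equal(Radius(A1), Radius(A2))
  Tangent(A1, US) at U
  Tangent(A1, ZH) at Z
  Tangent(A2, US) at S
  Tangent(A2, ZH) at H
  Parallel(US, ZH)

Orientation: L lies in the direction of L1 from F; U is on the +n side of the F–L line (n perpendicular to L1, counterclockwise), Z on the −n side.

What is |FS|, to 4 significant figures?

64.60

Tangency of A1 to both parallel lines with radius 23.7 puts U and Z at F ± 23.7·n: U = (-7.363, 22.53), Z = (7.363, -22.53). Equal radii place S and H the same way about L: S = L + 23.7·n = (49.76, 41.20), H = L − 23.7·n = (64.49, -3.856). Then |FS| = |S − F| = 64.60.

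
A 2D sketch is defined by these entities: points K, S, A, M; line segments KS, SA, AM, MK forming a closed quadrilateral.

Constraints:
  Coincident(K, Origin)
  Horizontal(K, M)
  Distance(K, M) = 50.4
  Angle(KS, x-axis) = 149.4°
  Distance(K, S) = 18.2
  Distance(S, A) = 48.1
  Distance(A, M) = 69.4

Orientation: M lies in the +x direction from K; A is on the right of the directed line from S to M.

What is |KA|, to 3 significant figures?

38.9

Checks: KS at 149.4° ✓; |SA| = 48.10 ✓; |AM| = 69.40 ✓.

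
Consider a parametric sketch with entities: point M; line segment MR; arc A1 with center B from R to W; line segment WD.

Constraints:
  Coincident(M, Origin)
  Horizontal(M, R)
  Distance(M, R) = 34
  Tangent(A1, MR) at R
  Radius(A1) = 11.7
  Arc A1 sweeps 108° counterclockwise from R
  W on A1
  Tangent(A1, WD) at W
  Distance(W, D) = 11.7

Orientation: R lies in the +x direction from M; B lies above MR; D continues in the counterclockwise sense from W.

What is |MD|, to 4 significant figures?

49.22

M is at the origin; MR is horizontal with |MR| = 34.0 and R on the +x side, so R = (34.00, 0.000). A1 meets MR tangentially, so BR is at right angles to MR, so B = R + (0, 11.7) = (34.00, 11.70). On A1, R sits at bearing -90° from B; a 108° counterclockwise sweep puts W at bearing 18°, so W = B + 11.7·(cos 18°, sin 18°) = (45.13, 15.32). The tangent condition forces BW to be normal to WD, so WD runs along (−sin 18°, cos 18°); with |WD| = 11.7, D = (41.51, 26.44). Then |MD| = |D − M| = 49.22.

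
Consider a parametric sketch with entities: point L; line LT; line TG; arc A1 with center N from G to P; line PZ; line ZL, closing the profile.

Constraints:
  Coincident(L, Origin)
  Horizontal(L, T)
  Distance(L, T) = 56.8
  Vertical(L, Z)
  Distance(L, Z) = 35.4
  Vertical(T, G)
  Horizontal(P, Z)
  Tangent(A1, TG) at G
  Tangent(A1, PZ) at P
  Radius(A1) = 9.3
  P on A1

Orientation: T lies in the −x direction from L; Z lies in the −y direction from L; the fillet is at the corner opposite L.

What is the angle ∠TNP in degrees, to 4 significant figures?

160.4°

The virtual corner opposite L is at (-56.80, -35.40). Since A1 is tangent to TG there, NG ⟂ TG and the tangent condition forces NP to be normal to PZ, with radius 9.3, so the center N sits 9.3 in from both sides at N = (-47.50, -26.10). That places the tangent points at G = (-56.80, -26.10) on TG and P = (-47.50, -35.40) on PZ. Then cos ∠TNP = NT·NP / (|NT||NP|), giving 160.4°.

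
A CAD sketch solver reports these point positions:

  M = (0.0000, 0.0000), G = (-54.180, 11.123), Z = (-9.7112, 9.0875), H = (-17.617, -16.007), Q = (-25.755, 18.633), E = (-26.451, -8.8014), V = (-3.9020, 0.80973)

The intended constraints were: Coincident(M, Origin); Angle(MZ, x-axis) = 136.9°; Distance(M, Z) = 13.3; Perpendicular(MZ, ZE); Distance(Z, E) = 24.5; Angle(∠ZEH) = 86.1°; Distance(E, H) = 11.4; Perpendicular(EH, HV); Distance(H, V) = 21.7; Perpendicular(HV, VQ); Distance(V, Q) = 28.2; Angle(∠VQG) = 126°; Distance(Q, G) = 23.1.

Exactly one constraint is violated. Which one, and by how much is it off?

Distance(Q, G) = 23.1 — off by 6.30.

M = (0.00, 0.00) ✓; MZ at 136.9° ✓; |MZ| = 13.30 ✓; ∠(MZ, ZE) = 90.00° ✓; |ZE| = 24.50 ✓; ∠ZEH = 86.10° ✓; |EH| = 11.40 ✓; ∠(EH, HV) = 90.00° ✓; |HV| = 21.70 ✓; ∠(HV, VQ) = 90.00° ✓; |VQ| = 28.20 ✓; ∠VQG = 126.0° ✓; |QG| = 29.40 ✗.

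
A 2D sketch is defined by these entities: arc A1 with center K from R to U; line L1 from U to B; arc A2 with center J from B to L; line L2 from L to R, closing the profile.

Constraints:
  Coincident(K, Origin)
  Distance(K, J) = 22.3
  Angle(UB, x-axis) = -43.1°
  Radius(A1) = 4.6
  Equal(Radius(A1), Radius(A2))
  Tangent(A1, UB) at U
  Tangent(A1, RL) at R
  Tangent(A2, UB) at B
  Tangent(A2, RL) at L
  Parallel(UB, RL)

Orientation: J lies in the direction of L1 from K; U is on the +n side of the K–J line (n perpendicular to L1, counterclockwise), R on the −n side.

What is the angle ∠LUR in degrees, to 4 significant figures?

67.58°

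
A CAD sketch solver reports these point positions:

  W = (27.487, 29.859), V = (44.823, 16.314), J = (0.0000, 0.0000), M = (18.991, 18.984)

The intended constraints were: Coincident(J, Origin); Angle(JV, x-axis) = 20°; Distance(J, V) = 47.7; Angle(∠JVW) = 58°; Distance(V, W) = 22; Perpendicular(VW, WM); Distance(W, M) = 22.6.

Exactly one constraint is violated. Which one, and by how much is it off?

Distance(W, M) = 22.6 — off by 8.80.

J = (0.00, 0.00) ✓; JV at 20.00° ✓; |JV| = 47.70 ✓; ∠JVW = 58.00° ✓; |VW| = 22.00 ✓; ∠(VW, WM) = 90.00° ✓; |WM| = 13.80 ✗.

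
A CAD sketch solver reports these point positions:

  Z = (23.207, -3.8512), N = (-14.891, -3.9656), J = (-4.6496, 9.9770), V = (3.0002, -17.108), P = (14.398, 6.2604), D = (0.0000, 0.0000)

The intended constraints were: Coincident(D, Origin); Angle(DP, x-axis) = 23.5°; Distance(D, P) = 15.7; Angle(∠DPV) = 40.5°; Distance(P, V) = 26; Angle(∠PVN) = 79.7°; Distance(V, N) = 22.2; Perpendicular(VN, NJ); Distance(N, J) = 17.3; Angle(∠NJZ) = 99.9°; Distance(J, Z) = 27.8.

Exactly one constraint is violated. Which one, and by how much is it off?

Distance(J, Z) = 27.8 — off by 3.30.

D = (0.00, 0.00) ✓; DP at 23.50° ✓; |DP| = 15.70 ✓; ∠DPV = 40.50° ✓; |PV| = 26.00 ✓; ∠PVN = 79.70° ✓; |VN| = 22.20 ✓; ∠(VN, NJ) = 90.00° ✓; |NJ| = 17.30 ✓; ∠NJZ = 99.90° ✓; |JZ| = 31.10 ✗.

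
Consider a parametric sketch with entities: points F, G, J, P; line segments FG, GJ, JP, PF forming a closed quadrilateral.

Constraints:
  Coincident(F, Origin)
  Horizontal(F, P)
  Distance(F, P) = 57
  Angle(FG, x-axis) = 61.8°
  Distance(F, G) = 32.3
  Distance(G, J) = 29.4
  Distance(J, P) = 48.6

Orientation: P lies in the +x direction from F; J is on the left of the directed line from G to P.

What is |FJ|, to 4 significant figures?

60.01

F is at the origin; FP is horizontal with |FP| = 57.0 and P in +x, so P = (57.0, 0). FG runs at 61.8° with |FG| = 32.3, so G = (15.26, 28.47). J is determined by |GJ| = 29.4 and |JP| = 48.6 together: it lies at the intersection of circle(G, 29.4) and circle(P, 48.6). With |GP| = 50.52, the foot of the radical line on GP is 10.44 from G and the perpendicular offset is √(29.4² − 10.44²) = 27.48. Taking the left-of-GP solution: J = (39.37, 45.29).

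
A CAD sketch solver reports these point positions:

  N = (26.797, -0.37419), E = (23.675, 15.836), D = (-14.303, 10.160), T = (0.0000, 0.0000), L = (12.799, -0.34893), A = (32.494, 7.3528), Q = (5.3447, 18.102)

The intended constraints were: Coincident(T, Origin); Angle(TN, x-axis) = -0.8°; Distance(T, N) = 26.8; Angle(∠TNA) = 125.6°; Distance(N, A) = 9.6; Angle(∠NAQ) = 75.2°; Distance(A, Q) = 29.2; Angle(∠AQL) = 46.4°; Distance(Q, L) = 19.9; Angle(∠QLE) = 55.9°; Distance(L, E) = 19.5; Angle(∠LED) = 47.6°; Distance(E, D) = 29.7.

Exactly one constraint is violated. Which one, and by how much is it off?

Distance(E, D) = 29.7 — off by 8.70.

T = (0.00, 0.00) ✓; TN at -0.8000° ✓; |TN| = 26.80 ✓; ∠TNA = 125.6° ✓; |NA| = 9.600 ✓; ∠NAQ = 75.20° ✓; |AQ| = 29.20 ✓; ∠AQL = 46.40° ✓; |QL| = 19.90 ✓; ∠QLE = 55.90° ✓; |LE| = 19.50 ✓; ∠LED = 47.60° ✓; |ED| = 38.40 ✗.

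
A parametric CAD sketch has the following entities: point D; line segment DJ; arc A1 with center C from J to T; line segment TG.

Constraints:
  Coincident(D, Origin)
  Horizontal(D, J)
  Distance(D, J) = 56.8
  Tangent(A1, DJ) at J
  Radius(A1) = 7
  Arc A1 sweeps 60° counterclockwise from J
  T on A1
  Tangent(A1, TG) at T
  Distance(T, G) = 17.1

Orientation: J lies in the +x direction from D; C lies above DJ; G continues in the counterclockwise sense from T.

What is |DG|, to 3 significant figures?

73.7

D is at the origin; DJ is horizontal with |DJ| = 56.8 and J on the +x side, so J = (56.8, 0.00). A1 meets DJ tangentially, so CJ is at right angles to DJ, so C = J + (0, 7) = (56.8, 7.00). On A1, J sits at bearing -90° from C; a 60° counterclockwise sweep puts T at bearing -30°, so T = C + 7.0·(cos -30°, sin -30°) = (62.9, 3.50). The tangent condition forces CT to be normal to TG, so TG runs along (−sin -30°, cos -30°); with |TG| = 17.1, G = (71.4, 18.3). Then |DG| = |G − D| = 73.7.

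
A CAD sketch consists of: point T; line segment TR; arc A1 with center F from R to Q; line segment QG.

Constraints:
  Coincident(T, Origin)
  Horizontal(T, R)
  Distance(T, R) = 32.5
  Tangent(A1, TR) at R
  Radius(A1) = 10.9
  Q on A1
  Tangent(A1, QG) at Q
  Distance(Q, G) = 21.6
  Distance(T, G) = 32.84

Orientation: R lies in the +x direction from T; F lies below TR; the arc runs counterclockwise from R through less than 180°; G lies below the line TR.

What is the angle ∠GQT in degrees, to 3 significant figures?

93.7°

T is at the origin; T and R share the same y with |TR| = 32.5 and R on the +x side, so R = (32.5, 0.00). Tangency of A1 to TR means the radius FR is perpendicular to TR, so F = R + (0, -10.9) = (32.5, -10.9). Since FQ ⟂ QG (tangency), |FG| = √(10.9² + 21.6²) = 24.2 regardless of where Q sits on A1. So G lies on both circle(T, 32.84) and circle(F, 24.2); the below-TR intersection is G = (16.1, -28.6). Q is the foot of the tangent from G: Q = (22.0, -7.89).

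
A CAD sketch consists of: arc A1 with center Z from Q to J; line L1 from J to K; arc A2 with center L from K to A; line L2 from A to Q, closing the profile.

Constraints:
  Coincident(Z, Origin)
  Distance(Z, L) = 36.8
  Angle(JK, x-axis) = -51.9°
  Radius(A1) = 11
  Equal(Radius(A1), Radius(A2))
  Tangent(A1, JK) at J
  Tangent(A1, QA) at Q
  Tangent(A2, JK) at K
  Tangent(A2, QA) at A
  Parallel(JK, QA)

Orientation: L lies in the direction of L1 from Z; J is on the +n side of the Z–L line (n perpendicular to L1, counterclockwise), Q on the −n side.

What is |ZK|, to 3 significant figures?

38.4

The slot axis is L1's direction at -51.9°, so u = (cos -51.9°, sin -51.9°) = (0.617, -0.787) and n = (−sin -51.9°, cos -51.9°) = (0.787, 0.617). Z is at the origin and L lies 36.8 along u from Z, so L = 36.8·u = (22.7, -29.0). Tangency of A1 to both parallel lines with radius 11.0 puts J and Q at Z ± 11.0·n: J = (8.66, 6.79), Q = (-8.66, -6.79). Equal radii place K and A the same way about L: K = L + 11.0·n = (31.4, -22.2), A = L − 11.0·n = (14.1, -35.7). Then |ZK| = |K − Z| = 38.4.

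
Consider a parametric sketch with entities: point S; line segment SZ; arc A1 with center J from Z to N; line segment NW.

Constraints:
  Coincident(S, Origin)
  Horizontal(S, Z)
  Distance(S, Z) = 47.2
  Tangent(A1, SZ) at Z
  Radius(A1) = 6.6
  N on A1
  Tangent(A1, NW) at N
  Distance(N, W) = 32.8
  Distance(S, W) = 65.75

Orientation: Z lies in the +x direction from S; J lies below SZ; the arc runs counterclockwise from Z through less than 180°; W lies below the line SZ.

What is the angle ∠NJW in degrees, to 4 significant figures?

78.62°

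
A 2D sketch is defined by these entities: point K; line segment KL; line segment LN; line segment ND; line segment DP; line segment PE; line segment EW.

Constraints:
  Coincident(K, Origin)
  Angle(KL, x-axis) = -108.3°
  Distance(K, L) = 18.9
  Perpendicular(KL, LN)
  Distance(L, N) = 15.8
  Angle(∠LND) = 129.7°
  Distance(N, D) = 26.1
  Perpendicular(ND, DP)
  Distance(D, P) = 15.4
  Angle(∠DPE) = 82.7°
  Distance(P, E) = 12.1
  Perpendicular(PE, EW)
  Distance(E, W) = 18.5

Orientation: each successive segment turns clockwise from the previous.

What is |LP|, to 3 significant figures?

36.3

∠LND = 129.7° gives ND at 111° from the x-axis; with |ND| = 26.1, D = (-30.5, 11.3). ND ⟂ DP, so DP runs at 21.4°; with |DP| = 15.4, P = (-16.1, 16.9). Then |LP| = |P − L| = 36.3.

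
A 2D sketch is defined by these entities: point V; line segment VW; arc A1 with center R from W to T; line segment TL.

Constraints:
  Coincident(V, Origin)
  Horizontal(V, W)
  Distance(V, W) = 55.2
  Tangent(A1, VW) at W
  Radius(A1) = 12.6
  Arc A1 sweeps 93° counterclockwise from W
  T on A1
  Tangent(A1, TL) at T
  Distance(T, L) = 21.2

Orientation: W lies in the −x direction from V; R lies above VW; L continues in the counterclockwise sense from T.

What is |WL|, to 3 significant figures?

36.3

On A1, W sits at bearing -90° from R; a 93° counterclockwise sweep puts T at bearing 3°, so T = R + 12.6·(cos 3°, sin 3°) = (-42.6, 13.3). A1 meets TL tangentially, so RT is at right angles to TL, so TL runs along (−sin 3°, cos 3°); with |TL| = 21.2, L = (-43.7, 34.4). Then |WL| = |L − W| = 36.3.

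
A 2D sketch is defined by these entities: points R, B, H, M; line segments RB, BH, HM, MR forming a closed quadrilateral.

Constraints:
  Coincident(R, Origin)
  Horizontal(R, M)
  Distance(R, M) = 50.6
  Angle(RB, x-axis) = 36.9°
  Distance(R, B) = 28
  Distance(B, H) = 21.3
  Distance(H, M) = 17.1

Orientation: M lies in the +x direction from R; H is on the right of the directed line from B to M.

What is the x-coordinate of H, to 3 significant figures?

33.6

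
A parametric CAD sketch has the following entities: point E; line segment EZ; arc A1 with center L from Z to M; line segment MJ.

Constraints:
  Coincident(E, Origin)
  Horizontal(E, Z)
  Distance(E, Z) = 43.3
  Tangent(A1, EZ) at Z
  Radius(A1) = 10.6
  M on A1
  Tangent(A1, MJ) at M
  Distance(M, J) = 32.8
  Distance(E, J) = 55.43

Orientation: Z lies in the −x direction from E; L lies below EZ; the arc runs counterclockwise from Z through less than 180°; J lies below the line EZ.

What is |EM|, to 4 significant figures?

54.67

Checks: |LM| = 10.60 ✓; ∠(LM, MJ) = 90.00° ✓; |MJ| = 32.80 ✓; |EJ| = 55.43 ✓.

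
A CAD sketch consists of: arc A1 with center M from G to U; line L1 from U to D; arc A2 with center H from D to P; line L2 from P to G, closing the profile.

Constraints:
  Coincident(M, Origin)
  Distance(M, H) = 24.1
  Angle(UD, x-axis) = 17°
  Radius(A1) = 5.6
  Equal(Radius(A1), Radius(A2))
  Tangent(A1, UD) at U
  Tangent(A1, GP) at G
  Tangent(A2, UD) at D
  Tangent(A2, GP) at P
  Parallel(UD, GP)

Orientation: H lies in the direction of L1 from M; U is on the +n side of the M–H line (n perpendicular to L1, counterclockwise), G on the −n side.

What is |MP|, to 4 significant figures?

24.74

The slot axis is L1's direction at 17.0°, so u = (cos 17.0°, sin 17.0°) = (0.9563, 0.2924) and n = (−sin 17.0°, cos 17.0°) = (-0.2924, 0.9563). M is at the origin and H lies 24.1 along u from M, so H = 24.1·u = (23.05, 7.046). Tangency of A1 to both parallel lines with radius 5.6 puts U and G at M ± 5.6·n: U = (-1.637, 5.355), G = (1.637, -5.355). Equal radii place D and P the same way about H: D = H + 5.6·n = (21.41, 12.40), P = H − 5.6·n = (24.68, 1.691). Then |MP| = |P − M| = 24.74.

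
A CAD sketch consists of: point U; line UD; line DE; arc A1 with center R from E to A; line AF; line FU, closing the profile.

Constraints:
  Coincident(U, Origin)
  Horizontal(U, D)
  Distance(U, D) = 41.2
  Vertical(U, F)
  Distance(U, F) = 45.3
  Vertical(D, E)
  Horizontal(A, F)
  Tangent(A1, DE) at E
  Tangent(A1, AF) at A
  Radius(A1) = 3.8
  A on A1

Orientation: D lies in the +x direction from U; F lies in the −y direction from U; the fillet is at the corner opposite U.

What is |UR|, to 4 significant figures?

55.87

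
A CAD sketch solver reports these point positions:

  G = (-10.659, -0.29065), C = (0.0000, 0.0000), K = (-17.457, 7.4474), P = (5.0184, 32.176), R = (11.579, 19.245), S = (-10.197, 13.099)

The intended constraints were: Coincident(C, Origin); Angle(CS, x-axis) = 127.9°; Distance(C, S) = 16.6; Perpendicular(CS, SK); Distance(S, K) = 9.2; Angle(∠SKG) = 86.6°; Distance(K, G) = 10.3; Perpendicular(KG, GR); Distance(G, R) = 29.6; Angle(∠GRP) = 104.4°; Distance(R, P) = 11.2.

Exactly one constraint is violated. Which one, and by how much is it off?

Distance(R, P) = 11.2 — off by 3.30.

C = (0.00, 0.00) ✓; CS at 127.9° ✓; |CS| = 16.60 ✓; ∠(CS, SK) = 90.00° ✓; |SK| = 9.200 ✓; ∠SKG = 86.60° ✓; |KG| = 10.30 ✓; ∠(KG, GR) = 90.00° ✓; |GR| = 29.60 ✓; ∠GRP = 104.4° ✓; |RP| = 14.50 ✗.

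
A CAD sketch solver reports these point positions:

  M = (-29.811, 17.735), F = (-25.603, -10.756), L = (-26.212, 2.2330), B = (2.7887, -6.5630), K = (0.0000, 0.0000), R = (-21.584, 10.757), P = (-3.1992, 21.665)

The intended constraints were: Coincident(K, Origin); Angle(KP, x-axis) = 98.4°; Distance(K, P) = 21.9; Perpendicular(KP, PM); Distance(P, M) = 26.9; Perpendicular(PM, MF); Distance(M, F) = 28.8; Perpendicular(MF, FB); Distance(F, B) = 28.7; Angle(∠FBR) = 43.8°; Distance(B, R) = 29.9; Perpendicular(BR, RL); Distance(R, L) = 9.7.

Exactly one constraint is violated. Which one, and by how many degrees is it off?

Perpendicular(BR, RL) — off by 6.90°.

K = (0.00, 0.00) ✓; KP at 98.40° ✓; |KP| = 21.90 ✓; ∠(KP, PM) = 90.00° ✓; |PM| = 26.90 ✓; ∠(PM, MF) = 90.00° ✓; |MF| = 28.80 ✓; ∠(MF, FB) = 90.00° ✓; |FB| = 28.70 ✓; ∠FBR = 43.80° ✓; |BR| = 29.90 ✓; ∠(BR, RL) = 96.90° ✗; |RL| = 9.699 ✓.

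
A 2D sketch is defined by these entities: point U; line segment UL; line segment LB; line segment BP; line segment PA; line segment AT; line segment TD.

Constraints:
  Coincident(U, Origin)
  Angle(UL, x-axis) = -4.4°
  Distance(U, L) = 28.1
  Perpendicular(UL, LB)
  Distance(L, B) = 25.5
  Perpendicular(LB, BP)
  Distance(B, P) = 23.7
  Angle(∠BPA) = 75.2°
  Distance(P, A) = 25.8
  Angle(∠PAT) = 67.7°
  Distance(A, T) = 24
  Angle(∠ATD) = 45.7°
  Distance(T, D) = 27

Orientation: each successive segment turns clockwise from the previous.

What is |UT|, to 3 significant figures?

33.7

∠BPA = 75.2° gives PA at 70.8° from the x-axis; with |PA| = 25.8, A = (10.9, -1.40). ∠PAT = 67.7° gives AT at -41.5° from the x-axis; with |AT| = 24.0, T = (28.9, -17.3). Then |UT| = |T − U| = 33.7.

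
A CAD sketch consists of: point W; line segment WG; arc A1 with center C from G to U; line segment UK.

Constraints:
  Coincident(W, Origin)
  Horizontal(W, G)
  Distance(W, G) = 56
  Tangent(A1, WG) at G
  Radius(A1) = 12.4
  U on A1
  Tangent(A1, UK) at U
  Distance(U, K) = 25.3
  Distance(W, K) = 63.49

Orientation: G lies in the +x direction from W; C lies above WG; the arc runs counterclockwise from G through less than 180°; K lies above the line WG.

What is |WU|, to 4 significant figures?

68.63

W is at the origin; W and G share the same y with |WG| = 56.0 and G on the +x side, so G = (56.00, 0.000). A1 meets WG tangentially, so CG is at right angles to WG, so C = G + (0, 12.4) = (56.00, 12.40). Since CU ⟂ UK (tangency), |CK| = √(12.4² + 25.3²) = 28.18 regardless of where U sits on A1. So K lies on both circle(W, 63.49) and circle(C, 28.18); the above-WG intersection is K = (49.46, 39.81). U is the foot of the tangent from K: U = (65.56, 20.29).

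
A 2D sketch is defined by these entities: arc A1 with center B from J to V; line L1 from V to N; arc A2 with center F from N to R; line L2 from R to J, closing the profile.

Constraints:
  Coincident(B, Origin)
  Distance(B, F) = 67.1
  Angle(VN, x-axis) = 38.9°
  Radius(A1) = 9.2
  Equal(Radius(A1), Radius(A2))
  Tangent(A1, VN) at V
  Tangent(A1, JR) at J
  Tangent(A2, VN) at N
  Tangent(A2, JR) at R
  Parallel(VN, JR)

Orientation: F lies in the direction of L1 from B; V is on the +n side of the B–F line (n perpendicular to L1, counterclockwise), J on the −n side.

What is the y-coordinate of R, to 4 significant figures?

34.98

The slot axis is L1's direction at 38.9°, so u = (cos 38.9°, sin 38.9°) = (0.7782, 0.6280) and n = (−sin 38.9°, cos 38.9°) = (-0.6280, 0.7782). B is at the origin and F lies 67.1 along u from B, so F = 67.1·u = (52.22, 42.14). Tangency of A1 to both parallel lines with radius 9.2 puts V and J at B ± 9.2·n: V = (-5.777, 7.160), J = (5.777, -7.160). Equal radii place N and R the same way about F: N = F + 9.2·n = (46.44, 49.30), R = F − 9.2·n = (58.00, 34.98). So R.y = 34.98.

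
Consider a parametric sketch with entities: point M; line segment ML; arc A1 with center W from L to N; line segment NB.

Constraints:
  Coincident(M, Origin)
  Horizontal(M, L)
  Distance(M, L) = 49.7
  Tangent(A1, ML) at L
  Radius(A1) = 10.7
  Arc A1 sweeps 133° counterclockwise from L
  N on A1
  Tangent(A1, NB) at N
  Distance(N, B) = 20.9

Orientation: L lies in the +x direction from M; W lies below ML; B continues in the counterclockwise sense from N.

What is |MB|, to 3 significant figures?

65.3

On A1, L sits at bearing 90° from W; a 133° counterclockwise sweep puts N at bearing 223°, so N = W + 10.7·(cos 223°, sin 223°) = (41.9, -18.0). Tangency of A1 to NB means the radius WN is perpendicular to NB, so NB runs along (−sin 223°, cos 223°); with |NB| = 20.9, B = (56.1, -33.3). Then |MB| = |B − M| = 65.3.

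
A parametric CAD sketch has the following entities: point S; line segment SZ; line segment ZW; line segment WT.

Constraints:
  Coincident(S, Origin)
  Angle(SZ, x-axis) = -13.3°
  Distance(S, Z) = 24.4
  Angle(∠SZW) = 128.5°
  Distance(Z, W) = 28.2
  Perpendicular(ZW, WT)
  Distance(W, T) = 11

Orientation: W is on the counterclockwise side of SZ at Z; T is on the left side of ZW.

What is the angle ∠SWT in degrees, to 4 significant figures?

66.25°

S is at the origin; SZ runs at -13.3° with length 24.4, so Z = 24.4·(cos -13.3°, sin -13.3°) = (23.75, -5.613). ∠SZW = 128.5°, so ZW runs at -13.3° + (180° − 128.5°) = 38.20° from the x-axis; with |ZW| = 28.2, W = Z + 28.2·(cos 38.20°, sin 38.20°) = (45.91, 11.83). The perpendicularity gives WT at right angles to ZW; with |WT| = 11.0 on the left of ZW, T = W + 11.0·(-0.6184, 0.7859) = (39.10, 20.47). Then cos ∠SWT = WS·WT / (|WS||WT|), giving 66.25°.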